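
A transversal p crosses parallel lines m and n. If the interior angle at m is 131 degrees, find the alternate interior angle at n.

Alternate interior angles lie on opposite sides of the transversal, between the parallel lines.
By the alternate interior angle theorem, they are equal: 131 degrees.

131 degrees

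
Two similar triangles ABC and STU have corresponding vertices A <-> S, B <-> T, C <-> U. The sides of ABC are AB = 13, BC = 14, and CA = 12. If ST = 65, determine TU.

k = 65/13 = 5. TU = 5 * 14 = 70.

70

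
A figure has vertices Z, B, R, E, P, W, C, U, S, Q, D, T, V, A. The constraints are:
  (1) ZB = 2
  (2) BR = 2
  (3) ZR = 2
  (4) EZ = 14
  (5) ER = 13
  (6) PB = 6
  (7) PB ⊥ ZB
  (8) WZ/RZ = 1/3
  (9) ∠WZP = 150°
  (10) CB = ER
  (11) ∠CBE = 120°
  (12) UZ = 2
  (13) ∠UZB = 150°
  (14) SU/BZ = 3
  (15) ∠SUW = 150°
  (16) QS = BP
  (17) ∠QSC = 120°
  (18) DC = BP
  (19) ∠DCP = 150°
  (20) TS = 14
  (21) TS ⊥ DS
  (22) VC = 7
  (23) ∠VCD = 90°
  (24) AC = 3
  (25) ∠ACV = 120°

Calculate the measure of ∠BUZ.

Step 1: By the law of cosines on triangle UZB: UB² = 2² + 2² − 2·2·2·cos(150°) = 14.93, so UB ≈ 3.86.
Step 2: By the inverse law of cosines on triangle BUZ: cos(∠BUZ) = (3.86² + 2² − 2²) / (2·3.86·2) = 14.93/15.45 = 0.9659, so ∠BUZ = 15°.

Therefore, the measure of angle ∠BUZ = 15°.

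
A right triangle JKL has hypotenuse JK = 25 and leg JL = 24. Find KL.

By the Pythagorean theorem: KL^2 = JK^2 - JL^2
KL^2 = 25^2 - 24^2 = 625 - 576 = 49
KL = sqrt(49) = 7

7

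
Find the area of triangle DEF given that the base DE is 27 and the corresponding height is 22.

Area = (1/2)(27)(22) = 297

297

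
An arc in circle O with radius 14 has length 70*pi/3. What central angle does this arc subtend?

The full circumference is 2πr = 28*pi.
The arc is 70*pi/3 / 28*pi = 5/6 of the full circle.
So the central angle = 5/6 × 360° = 300°.

300°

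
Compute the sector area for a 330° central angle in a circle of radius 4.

Sector area = πr² × θ/360
= π × 4² × 11/12
= π × 16 × 11/12
= 44*pi/3

44*pi/3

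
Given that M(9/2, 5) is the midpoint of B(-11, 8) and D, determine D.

Using the midpoint formula: M = ((x1 + x2)/2, (y1 + y2)/2)
We know M = (9/2, 5) and B = (-11, 8)
For x: 9/2 = (-11 + x2)/2, so x2 = 2*9/2 - -11 = 20
For y: 5 = (8 + y2)/2, so y2 = 2*5 - 8 = 2
D = (20, 2)

(20, 2)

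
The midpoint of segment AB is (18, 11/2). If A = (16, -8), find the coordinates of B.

Using the midpoint formula: M = ((x1 + x2)/2, (y1 + y2)/2)
We know M = (18, 11/2) and A = (16, -8)
For x: 18 = (16 + x2)/2, so x2 = 2*18 - 16 = 20
For y: 11/2 = (-8 + y2)/2, so y2 = 2*11/2 - -8 = 19
B = (20, 19)

(20, 19)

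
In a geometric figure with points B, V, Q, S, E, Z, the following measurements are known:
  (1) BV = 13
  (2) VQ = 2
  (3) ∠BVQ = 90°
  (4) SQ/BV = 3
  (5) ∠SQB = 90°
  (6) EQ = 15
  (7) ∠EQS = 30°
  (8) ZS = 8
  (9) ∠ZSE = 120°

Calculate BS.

From the given relations: SQ = 3·BV = 3·13 = 39.
Step 1: By the law of cosines on triangle BVQ: BQ² = 13² + 2² − 2·13·2·cos(90°) = 173, so BQ = √173.
Step 2: By the law of cosines on triangle BQS: BS² = √173² + 39² − 2·√173·39·cos(90°) = 1694, so BS = 11·√14.

Therefore, the length of BS = 11·√14.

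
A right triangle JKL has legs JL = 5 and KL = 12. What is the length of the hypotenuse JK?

By the Pythagorean theorem: JK^2 = JL^2 + KL^2
JK^2 = 5^2 + 12^2 = 25 + 144 = 169
JK = sqrt(169) = 13

13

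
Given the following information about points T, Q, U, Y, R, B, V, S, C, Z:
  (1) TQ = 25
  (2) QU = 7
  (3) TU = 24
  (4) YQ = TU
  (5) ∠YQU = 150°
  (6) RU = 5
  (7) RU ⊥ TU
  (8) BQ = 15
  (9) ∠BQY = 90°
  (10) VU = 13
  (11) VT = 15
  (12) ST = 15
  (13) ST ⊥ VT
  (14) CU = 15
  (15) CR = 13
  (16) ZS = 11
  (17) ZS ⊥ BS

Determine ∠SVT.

Step 1: By the law of cosines on triangle VTS: VS² = 15² + 15² − 2·15·15·cos(90°) = 450, so VS = 15·√2.
Step 2: By the inverse law of cosines on triangle SVT: cos(∠SVT) = ((15·√2)² + 15² − 15²) / (2·15·√2·15) = 450/636.4 = 0.7071, so ∠SVT = 45°.

Therefore, the measure of angle ∠SVT = 45°.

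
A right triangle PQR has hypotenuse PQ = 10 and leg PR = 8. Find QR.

Rearranging the Pythagorean theorem to solve for the unknown leg:
leg^2 = hypotenuse^2 - known_leg^2 = 100 - 64 = 36
leg = sqrt(36) = 6.

6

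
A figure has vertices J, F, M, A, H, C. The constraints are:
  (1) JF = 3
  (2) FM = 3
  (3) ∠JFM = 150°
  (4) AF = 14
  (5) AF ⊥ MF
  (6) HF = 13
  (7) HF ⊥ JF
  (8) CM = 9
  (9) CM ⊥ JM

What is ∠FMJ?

Step 1: By the law of cosines on triangle MFJ: MJ² = 3² + 3² − 2·3·3·cos(150°) = 33.59, so MJ ≈ 5.8.
Step 2: By the inverse law of cosines on triangle FMJ: cos(∠FMJ) = (3² + 5.8² − 3²) / (2·3·5.8) = 33.59/34.77 = 0.9659, so ∠FMJ = 15°.

Therefore, the measure of angle ∠FMJ = 15°.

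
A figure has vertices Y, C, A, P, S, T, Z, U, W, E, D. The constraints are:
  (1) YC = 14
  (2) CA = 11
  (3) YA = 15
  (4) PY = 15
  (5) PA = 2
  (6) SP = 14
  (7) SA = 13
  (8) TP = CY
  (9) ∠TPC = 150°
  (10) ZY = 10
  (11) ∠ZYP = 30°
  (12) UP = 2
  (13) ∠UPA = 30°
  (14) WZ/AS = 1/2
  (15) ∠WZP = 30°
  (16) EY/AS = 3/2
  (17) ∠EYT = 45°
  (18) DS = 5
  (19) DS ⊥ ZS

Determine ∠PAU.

Step 1: By the law of cosines on triangle APU: AU² = 2² + 2² − 2·2·2·cos(30°) = 1.07, so AU ≈ 1.04.
Step 2: By the inverse law of cosines on triangle PAU: cos(∠PAU) = (2² + 1.04² − 2²) / (2·2·1.04) = 1.07/4.14 = 0.2588, so ∠PAU = 75°.

Therefore, the measure of angle ∠PAU = 75°.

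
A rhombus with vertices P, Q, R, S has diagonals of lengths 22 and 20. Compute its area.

The diagonals of a rhombus divide it into four right triangles.
Each triangle has legs 22/ 2 = 11 and 20/2 = 10, so each has area (1/2)*11*10 = 55.
Four such triangles give total area = (d1 * d2) / 2 = 220.

220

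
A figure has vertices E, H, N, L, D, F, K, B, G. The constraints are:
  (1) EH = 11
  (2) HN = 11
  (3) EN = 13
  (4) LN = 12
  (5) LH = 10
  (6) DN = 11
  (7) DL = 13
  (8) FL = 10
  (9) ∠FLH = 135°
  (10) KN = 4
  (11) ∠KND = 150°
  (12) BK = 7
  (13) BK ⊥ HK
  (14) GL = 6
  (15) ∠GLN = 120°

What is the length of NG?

Step 1: By the law of cosines on triangle NLG: NG² = 12² + 6² − 2·12·6·cos(120°) = 252, so NG = 6·√7.

Therefore, the length of NG = 6·√7.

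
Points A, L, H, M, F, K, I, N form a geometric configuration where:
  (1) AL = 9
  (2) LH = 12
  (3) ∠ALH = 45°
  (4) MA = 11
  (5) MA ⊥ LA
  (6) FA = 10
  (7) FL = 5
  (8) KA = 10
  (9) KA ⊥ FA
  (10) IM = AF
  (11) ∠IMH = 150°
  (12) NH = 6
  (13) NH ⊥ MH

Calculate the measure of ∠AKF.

Step 1: By the law of cosines on triangle KAF: KF² = 10² + 10² − 2·10·10·cos(90°) = 200, so KF = 10·√2.
Step 2: By the inverse law of cosines on triangle AKF: cos(∠AKF) = (10² + (10·√2)² − 10²) / (2·10·10·√2) = 200/282.84 = 0.7071, so ∠AKF = 45°.

Therefore, the measure of angle ∠AKF = 45°.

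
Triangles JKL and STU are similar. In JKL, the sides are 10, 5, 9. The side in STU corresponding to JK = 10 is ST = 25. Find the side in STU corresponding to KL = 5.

Similar triangles have proportional sides. Setting up the proportion:
ST / JK = TU / KL
25 / 10 = TU / 5
TU = 5 * 25 / 10 = 25/2.

25/2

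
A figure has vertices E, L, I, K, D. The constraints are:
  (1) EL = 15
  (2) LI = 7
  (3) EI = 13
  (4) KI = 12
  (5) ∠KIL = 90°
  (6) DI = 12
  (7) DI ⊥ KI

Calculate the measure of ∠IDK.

Step 1: By the law of cosines on triangle DIK: DK² = 12² + 12² − 2·12·12·cos(90°) = 288, so DK = 12·√2.
Step 2: By the inverse law of cosines on triangle IDK: cos(∠IDK) = (12² + (12·√2)² − 12²) / (2·12·12·√2) = 288/407.29 = 0.7071, so ∠IDK = 45°.

Therefore, the measure of angle ∠IDK = 45°.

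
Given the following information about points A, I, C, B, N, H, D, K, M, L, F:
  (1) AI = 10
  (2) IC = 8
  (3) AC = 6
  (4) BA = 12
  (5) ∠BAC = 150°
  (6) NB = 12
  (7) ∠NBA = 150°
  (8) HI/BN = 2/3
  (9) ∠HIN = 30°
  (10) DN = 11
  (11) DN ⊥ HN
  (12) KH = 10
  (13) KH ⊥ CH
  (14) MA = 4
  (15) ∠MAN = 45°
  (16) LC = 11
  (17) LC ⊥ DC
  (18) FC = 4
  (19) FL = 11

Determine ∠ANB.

Step 1: By the law of cosines on triangle NBA: NA² = 12² + 12² − 2·12·12·cos(150°) = 537.42, so NA ≈ 23.18.
Step 2: By the inverse law of cosines on triangle ANB: cos(∠ANB) = (23.18² + 12² − 12²) / (2·23.18·12) = 537.42/556.37 = 0.9659, so ∠ANB = 15°.

Therefore, the measure of angle ∠ANB = 15°.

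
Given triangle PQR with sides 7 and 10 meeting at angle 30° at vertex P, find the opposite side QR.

When two sides and the included angle are known, the law of cosines gives the third side.
c^2 = a^2 + b^2 - 2ab cos(C) generalizes the Pythagorean theorem to non-right triangles.
Here: QR^2 = 49 + 100 - 140*(sqrt(3)/2) = 149 - 70*sqrt(3)
QR = sqrt(149 - 70*sqrt(3))

sqrt(149 - 70*sqrt(3))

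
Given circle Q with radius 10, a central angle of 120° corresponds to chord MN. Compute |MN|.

Chord = 2(10) sin(60°) = 10*sqrt(3)

10*sqrt(3)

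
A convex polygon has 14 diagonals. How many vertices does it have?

Using d = n(n - 3)/2, we solve 14 = n(n - 3)/2.
So n(n - 3) = 28.
Testing n = 7: 7 * 4 = 28 = 28. Correct.
The polygon has 7 sides.

7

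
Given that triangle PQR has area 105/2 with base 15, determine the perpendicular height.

height = 2 * 105/2 / 15 = 7

7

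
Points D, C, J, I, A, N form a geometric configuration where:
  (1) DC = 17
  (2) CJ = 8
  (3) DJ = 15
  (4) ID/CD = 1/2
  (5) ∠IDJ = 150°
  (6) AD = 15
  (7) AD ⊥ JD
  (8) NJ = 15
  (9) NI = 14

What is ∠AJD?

Step 1: By the law of cosines on triangle JDA: JA² = 15² + 15² − 2·15·15·cos(90°) = 450, so JA = 15·√2.
Step 2: By the inverse law of cosines on triangle AJD: cos(∠AJD) = ((15·√2)² + 15² − 15²) / (2·15·√2·15) = 450/636.4 = 0.7071, so ∠AJD = 45°.

Therefore, the measure of angle ∠AJD = 45°.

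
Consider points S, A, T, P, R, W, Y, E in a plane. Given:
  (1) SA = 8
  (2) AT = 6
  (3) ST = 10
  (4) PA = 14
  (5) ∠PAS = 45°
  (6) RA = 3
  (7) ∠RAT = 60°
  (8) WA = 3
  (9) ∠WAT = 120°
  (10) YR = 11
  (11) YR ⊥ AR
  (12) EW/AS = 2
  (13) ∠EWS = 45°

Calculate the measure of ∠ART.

Step 1: By the law of cosines on triangle RAT: RT² = 3² + 6² − 2·3·6·cos(60°) = 27, so RT = 3·√3.
Step 2: By the inverse law of cosines on triangle ART: cos(∠ART) = (3² + (3·√3)² − 6²) / (2·3·3·√3) = 0/31.18 = 0, so ∠ART = 90°.

Therefore, the measure of angle ∠ART = 90°.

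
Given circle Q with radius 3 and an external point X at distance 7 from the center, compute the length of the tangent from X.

The tangent, radius, and line from the external point to the center form a right triangle.
The right angle is where the tangent meets the radius.
By the Pythagorean theorem: tangent² + 3² = 7²
tangent² = 49 - 9 = 40
tangent = 2*sqrt(10)

2*sqrt(10)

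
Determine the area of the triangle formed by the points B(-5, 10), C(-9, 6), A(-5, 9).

Shoelace: Area = (1/2)|-5(6-9) + -9(9-10) + -5(10-6)| = (1/2)(4) = 2

2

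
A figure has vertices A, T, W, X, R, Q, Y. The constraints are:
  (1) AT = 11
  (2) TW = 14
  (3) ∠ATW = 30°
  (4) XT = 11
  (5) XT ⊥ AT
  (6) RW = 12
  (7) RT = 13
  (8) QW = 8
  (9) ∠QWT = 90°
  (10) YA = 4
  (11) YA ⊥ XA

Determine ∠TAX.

Step 1: By the law of cosines on triangle ATX: AX² = 11² + 11² − 2·11·11·cos(90°) = 242, so AX = 11·√2.
Step 2: By the inverse law of cosines on triangle TAX: cos(∠TAX) = (11² + (11·√2)² − 11²) / (2·11·11·√2) = 242/342.24 = 0.7071, so ∠TAX = 45°.

Therefore, the measure of angle ∠TAX = 45°.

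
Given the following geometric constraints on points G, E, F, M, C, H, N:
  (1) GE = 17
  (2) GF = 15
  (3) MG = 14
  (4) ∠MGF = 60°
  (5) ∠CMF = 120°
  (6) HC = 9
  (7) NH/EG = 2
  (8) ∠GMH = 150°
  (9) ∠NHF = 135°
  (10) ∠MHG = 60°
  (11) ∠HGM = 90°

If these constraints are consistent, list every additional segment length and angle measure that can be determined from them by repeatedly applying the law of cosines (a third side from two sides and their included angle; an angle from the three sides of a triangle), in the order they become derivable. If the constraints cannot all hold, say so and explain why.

These constraints are not satisfiable: (8), (10) and (11) are the three interior angles of triangle GMH, which must sum to 180°, but 150° + 60° + 90° = 300°. No planar figure meets all of them, so nothing further can be derived.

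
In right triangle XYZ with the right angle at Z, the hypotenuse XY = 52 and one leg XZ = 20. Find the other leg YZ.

Rearranging the Pythagorean theorem to solve for the unknown leg:
leg^2 = hypotenuse^2 - known_leg^2 = 2704 - 400 = 2304
leg = sqrt(2304) = 48.

48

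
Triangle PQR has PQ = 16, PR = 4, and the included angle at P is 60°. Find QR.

When two sides and the included angle are known, the law of cosines gives the third side.
c^2 = a^2 + b^2 - 2ab cos(C) generalizes the Pythagorean theorem to non-right triangles.
Here: QR^2 = 256 + 16 - 128*(1/2) = 208
QR = 4*sqrt(13)

4*sqrt(13)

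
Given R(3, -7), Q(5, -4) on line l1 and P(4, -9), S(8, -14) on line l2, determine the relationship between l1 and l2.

Slope of line 1: m1 = (-4 - -7)/(5 - 3) = 3/2 = 3/2
Slope of line 2: m2 = (-14 - -9)/(8 - 4) = -5/4 = -5/4
For parallel lines we need equal slopes: 3/2 != -5/4.
For perpendicular lines we need m1*m2 = -1: (3/2)(-5/4) = -15/8 != -1.
Since neither condition holds, the lines are neither parallel nor perpendicular.

Neither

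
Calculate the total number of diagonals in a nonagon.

Each of the 9 vertices connects to 6 non-adjacent vertices via diagonals.
Total connections = 9 × 6 = 54, but each diagonal is counted twice.
Number of diagonals = 54 / 2 = 27.

27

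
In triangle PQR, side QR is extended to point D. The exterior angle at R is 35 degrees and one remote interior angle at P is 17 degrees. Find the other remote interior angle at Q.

The exterior angle theorem states that an exterior angle equals the sum of the two non-adjacent interior angles.
So 35 = 17 + angle Q, which gives angle Q = 35 - 17 = 18 degrees.

18 degrees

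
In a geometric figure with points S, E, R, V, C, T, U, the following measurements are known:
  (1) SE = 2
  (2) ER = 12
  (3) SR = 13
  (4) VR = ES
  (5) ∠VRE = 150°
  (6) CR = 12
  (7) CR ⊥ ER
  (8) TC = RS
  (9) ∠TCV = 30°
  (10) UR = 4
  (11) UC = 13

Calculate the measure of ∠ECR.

Step 1: By the law of cosines on triangle CRE: CE² = 12² + 12² − 2·12·12·cos(90°) = 288, so CE = 12·√2.
Step 2: By the inverse law of cosines on triangle ECR: cos(∠ECR) = ((12·√2)² + 12² − 12²) / (2·12·√2·12) = 288/407.29 = 0.7071, so ∠ECR = 45°.

Therefore, the measure of angle ∠ECR = 45°.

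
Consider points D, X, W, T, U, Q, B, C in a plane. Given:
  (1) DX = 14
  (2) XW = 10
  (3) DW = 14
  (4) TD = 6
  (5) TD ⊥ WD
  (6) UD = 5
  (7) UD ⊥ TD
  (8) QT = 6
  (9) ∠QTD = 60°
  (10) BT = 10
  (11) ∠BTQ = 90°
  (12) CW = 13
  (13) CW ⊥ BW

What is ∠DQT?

Step 1: By the law of cosines on triangle QTD: QD² = 6² + 6² − 2·6·6·cos(60°) = 36, so QD = 6.
Step 2: By the inverse law of cosines on triangle DQT: cos(∠DQT) = (6² + 6² − 6²) / (2·6·6) = 36/72 = 0.5, so ∠DQT = 60°.

Therefore, the measure of angle ∠DQT = 60°.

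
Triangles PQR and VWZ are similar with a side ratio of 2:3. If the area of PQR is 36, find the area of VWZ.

Area ratio = (2/3)^2 = 4/9. Area of VWZ = 36 * 9/4 = 81.

81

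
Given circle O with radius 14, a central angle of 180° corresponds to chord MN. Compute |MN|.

Chord length = 2r sin(θ/2)
= 2 × 14 × sin(180°/2)
= 2 × 14 × sin(90°)
= 28

28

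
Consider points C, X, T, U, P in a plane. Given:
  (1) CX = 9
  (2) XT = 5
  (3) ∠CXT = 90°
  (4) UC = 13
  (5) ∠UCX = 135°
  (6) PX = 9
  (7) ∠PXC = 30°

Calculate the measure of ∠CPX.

Step 1: By the law of cosines on triangle PXC: PC² = 9² + 9² − 2·9·9·cos(30°) = 21.7, so PC ≈ 4.66.
Step 2: By the inverse law of cosines on triangle CPX: cos(∠CPX) = (4.66² + 9² − 9²) / (2·4.66·9) = 21.7/83.86 = 0.2588, so ∠CPX = 75°.

Therefore, the measure of angle ∠CPX = 75°.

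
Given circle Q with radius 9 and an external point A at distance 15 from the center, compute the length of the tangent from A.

Let T be the point of tangency. Then QT ⊥ AT (radius ⊥ tangent).
In right triangle QTA: QA² = QT² + AT²
15² = 9² + AT²
AT² = 144, AT = 12

12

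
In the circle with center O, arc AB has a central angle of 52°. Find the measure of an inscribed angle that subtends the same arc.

Inscribed angle = 52° / 2 = 26° (inscribed angle theorem).

26°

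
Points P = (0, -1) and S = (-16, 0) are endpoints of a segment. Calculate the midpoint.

The midpoint is the point halfway along the segment.
Move half the horizontal distance: 0 + (-16 - 0)/2 = 0 + -16/2 = -8
Move half the vertical distance: -1 + (0 - -1)/2 = -1 + 1/2 = -1/2
Midpoint = (-8, -1/2)

(-8, -1/2)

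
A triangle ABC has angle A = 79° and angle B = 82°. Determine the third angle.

angle C = 180 - 79 - 82 = 19 degrees.

19 degrees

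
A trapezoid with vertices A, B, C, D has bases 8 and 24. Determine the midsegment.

The midsegment (median) of a trapezoid connects the midpoints of the non-parallel sides.
Its length is the average of the two bases: (8 + 24) / 2 = 16.

16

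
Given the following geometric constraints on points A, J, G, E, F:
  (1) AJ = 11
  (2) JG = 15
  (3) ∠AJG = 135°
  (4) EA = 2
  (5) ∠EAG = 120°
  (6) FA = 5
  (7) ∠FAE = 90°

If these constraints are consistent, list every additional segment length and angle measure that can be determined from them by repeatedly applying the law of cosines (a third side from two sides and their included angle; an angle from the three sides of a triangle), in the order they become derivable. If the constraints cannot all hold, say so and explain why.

The constraints are consistent. Derivable facts, in order:
After 1 step:
- AG ≈ 24.07
- EF = √29
After 2 steps:
- GE ≈ 25.13
- ∠AEF = 68.2°
- ∠AFE = 21.8°
- ∠AGJ = 18.85°
- ∠GAJ = 26.15°
After 3 steps:
- ∠AEG = 56.05°
- ∠AGE = 3.95°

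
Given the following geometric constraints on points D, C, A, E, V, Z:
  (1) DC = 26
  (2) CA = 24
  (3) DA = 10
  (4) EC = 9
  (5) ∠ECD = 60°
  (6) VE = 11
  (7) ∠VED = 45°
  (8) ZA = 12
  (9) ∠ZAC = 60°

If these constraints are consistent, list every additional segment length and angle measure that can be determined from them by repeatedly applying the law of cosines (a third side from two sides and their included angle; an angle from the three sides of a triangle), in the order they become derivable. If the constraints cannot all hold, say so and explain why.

The constraints are consistent. Derivable facts, in order:
After 1 step:
- CZ = 12·√3
- DE ≈ 22.87
- ∠ACD = 22.62°
- ∠ADC = 67.38°
- ∠CAD = 90°
After 2 steps:
- DV ≈ 16.98
- ∠ACZ = 30°
- ∠AZC = 90°
- ∠CDE = 19.93°
- ∠CED = 100.07°
After 3 steps:
- ∠DVE = 107.73°
- ∠EDV = 27.27°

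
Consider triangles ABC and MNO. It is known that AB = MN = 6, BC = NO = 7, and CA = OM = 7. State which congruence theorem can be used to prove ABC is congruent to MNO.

The given information provides:
AB = MN = 6, BC = NO = 7, and CA = OM = 7
This matches the SSS congruence theorem.
All three pairs of corresponding sides are equal (Side-Side-Side).

SSS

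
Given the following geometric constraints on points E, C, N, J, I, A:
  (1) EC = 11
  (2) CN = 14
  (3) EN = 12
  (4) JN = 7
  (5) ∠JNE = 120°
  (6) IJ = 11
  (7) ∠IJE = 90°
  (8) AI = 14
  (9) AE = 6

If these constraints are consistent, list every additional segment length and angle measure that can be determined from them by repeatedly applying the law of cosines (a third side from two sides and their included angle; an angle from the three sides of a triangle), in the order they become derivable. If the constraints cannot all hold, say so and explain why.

The constraints are consistent. Derivable facts, in order:
After 1 step:
- EJ ≈ 16.64
- ∠CEN = 74.85°
- ∠CNE = 49.32°
- ∠ECN = 55.83°
After 2 steps:
- EI ≈ 19.95
- ∠EJN = 38.64°
- ∠JEN = 21.36°
After 3 steps:
- ∠AEI = 6.2°
- ∠AIE = 2.65°
- ∠EAI = 171.15°
- ∠EIJ = 56.54°
- ∠IEJ = 33.46°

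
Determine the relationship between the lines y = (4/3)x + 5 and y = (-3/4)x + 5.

Slope of line 1: m1 = 4/3
Slope of line 2: m2 = -3/4
m1 * m2 = (4/3) * (-3/4) = -1 = -1, so the lines are perpendicular.

Perpendicular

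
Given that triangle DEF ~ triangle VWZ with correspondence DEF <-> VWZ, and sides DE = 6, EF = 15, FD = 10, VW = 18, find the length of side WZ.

Similar triangles have proportional sides. Setting up the proportion:
VW / DE = WZ / EF
18 / 6 = WZ / 15
WZ = 15 * 18 / 6 = 45.

45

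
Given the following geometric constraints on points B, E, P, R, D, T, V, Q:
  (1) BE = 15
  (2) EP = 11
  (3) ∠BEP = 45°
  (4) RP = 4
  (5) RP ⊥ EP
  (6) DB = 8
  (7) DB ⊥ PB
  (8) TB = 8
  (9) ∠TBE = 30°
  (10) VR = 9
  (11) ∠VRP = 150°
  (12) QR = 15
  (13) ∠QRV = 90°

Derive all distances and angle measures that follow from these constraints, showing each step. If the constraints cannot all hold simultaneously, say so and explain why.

The constraints are consistent.

Step 1: From BE = 15, EP = 11, and ∠BEP = 45°, by the law of cosines:
  BP² = BE² + EP² - 2·BE·EP·cos(45°) = 225 + 121 - 233.3 = 112.7
  BP ≈ 10.61

Step 2: From EP = 11, PR = 4, and ∠EPR = 90°, by the law of cosines:
  ER² = EP² + PR² - 2·EP·PR·cos(90°) = 121 + 16 - 0 = 137
  ER = √137

Step 3: From EB = 15, BT = 8, and ∠EBT = 30°, by the law of cosines:
  ET² = EB² + BT² - 2·EB·BT·cos(30°) = 225 + 64 - 207.8 = 81.15
  ET ≈ 9.01

Step 4: From PR = 4, RV = 9, and ∠PRV = 150°, by the law of cosines:
  PV² = PR² + RV² - 2·PR·RV·cos(150°) = 16 + 81 + 62.35 = 159.4
  PV ≈ 12.62

Step 5: From VR = 9, RQ = 15, and ∠VRQ = 90°, by the law of cosines:
  VQ² = VR² + RQ² - 2·VR·RQ·cos(90°) = 81 + 225 - 0 = 306
  VQ = 3·√34

Step 6: From PB = 10.61, BD = 8, and ∠PBD = 90°, by the law of cosines:
  PD² = PB² + BD² - 2·PB·BD·cos(90°) = 112.7 + 64 - 0 = 176.7
  PD ≈ 13.29

Step 7: From BE = 15, BP = 10.61, EP = 11, by the inverse law of cosines:
  cos(∠EBP) = (BE² + BP² - EP²) / (2·BE·BP)
  ∠EBP = 47.12°

Step 8: From EB = 15, ET = 9.01, BT = 8, by the inverse law of cosines:
  cos(∠BET) = (EB² + ET² - BT²) / (2·EB·ET)
  ∠BET = 26.36°

Step 9: From EP = 11, ER = √137, PR = 4, by the inverse law of cosines:
  cos(∠PER) = (EP² + ER² - PR²) / (2·EP·ER)
  ∠PER = 19.98°

Step 10: From PB = 10.61, PE = 11, BE = 15, by the inverse law of cosines:
  cos(∠BPE) = (PB² + PE² - BE²) / (2·PB·PE)
  ∠BPE = 87.88°

Step 11: From PR = 4, PV = 12.62, RV = 9, by the inverse law of cosines:
  cos(∠RPV) = (PR² + PV² - RV²) / (2·PR·PV)
  ∠RPV = 20.88°

Step 12: From RE = √137, RP = 4, EP = 11, by the inverse law of cosines:
  cos(∠ERP) = (RE² + RP² - EP²) / (2·RE·RP)
  ∠ERP = 70.02°

Step 13: From TB = 8, TE = 9.01, BE = 15, by the inverse law of cosines:
  cos(∠BTE) = (TB² + TE² - BE²) / (2·TB·TE)
  ∠BTE = 123.64°

Step 14: From VP = 12.62, VR = 9, PR = 4, by the inverse law of cosines:
  cos(∠PVR) = (VP² + VR² - PR²) / (2·VP·VR)
  ∠PVR = 9.12°

Step 15: From VQ = 3·√34, VR = 9, QR = 15, by the inverse law of cosines:
  cos(∠QVR) = (VQ² + VR² - QR²) / (2·VQ·VR)
  ∠QVR = 59.04°

Step 16: From QR = 15, QV = 3·√34, RV = 9, by the inverse law of cosines:
  cos(∠RQV) = (QR² + QV² - RV²) / (2·QR·QV)
  ∠RQV = 30.96°

Step 17: From PB = 10.61, PD = 13.29, BD = 8, by the inverse law of cosines:
  cos(∠BPD) = (PB² + PD² - BD²) / (2·PB·PD)
  ∠BPD = 37.01°

Step 18: From DB = 8, DP = 13.29, BP = 10.61, by the inverse law of cosines:
  cos(∠BDP) = (DB² + DP² - BP²) / (2·DB·DP)
  ∠BDP = 52.99°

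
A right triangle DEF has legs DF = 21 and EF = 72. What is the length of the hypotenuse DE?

In a right triangle, the square of the hypotenuse equals the sum of the squares of the two legs.
The legs are 21 and 72, so the hypotenuse = sqrt(441 + 5184) = sqrt(5625) = 75.

75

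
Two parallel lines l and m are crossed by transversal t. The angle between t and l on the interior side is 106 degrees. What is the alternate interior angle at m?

Alternate interior angles are equal: 106 degrees.

106 degrees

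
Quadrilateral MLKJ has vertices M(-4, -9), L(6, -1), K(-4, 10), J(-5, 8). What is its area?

The Shoelace formula works by pairing each vertex with the next (cycling back to the first).
For each pair, compute x_i*y_(i+1) - x_(i+1)*y_i:
  (-4*-1 - 6*-9) = 58
  (6*10 - -4*-1) = 56
  (-4*8 - -5*10) = 18
  (-5*-9 - -4*8) = 77
Taking half the absolute value of the total: Area = (1/2)(209) = 209/2.

209/2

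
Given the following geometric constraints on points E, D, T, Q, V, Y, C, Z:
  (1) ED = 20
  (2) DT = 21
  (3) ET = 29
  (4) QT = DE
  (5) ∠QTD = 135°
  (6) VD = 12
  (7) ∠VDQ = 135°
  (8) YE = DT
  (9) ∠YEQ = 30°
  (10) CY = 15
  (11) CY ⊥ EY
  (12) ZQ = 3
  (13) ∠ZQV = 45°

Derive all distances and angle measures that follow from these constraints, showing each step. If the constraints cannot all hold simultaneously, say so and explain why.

The constraints are consistent.

From the given relations:
  QT = DE = 20
  YE = DT = 21

Step 1: From EY = 21, YC = 15, and ∠EYC = 90°, by the law of cosines:
  EC² = EY² + YC² - 2·EY·YC·cos(90°) = 441 + 225 - 0 = 666
  EC = 3·√74

Step 2: From DT = 21, TQ = 20, and ∠DTQ = 135°, by the law of cosines:
  DQ² = DT² + TQ² - 2·DT·TQ·cos(135°) = 441 + 400 + 594 = 1435
  DQ ≈ 37.88

Step 3: From ED = 20, ET = 29, DT = 21, by the inverse law of cosines:
  cos(∠DET) = (ED² + ET² - DT²) / (2·ED·ET)
  ∠DET = 46.4°

Step 4: From DE = 20, DT = 21, ET = 29, by the inverse law of cosines:
  cos(∠EDT) = (DE² + DT² - ET²) / (2·DE·DT)
  ∠EDT = 90°

Step 5: From TD = 21, TE = 29, DE = 20, by the inverse law of cosines:
  cos(∠DTE) = (TD² + TE² - DE²) / (2·TD·TE)
  ∠DTE = 43.6°

Step 6: From QD = 37.88, DV = 12, and ∠QDV = 135°, by the law of cosines:
  QV² = QD² + DV² - 2·QD·DV·cos(135°) = 1435 + 144 + 642.9 = 2222
  QV ≈ 47.14

Step 7: From EC = 3·√74, EY = 21, CY = 15, by the inverse law of cosines:
  cos(∠CEY) = (EC² + EY² - CY²) / (2·EC·EY)
  ∠CEY = 35.54°

Step 8: From DQ = 37.88, DT = 21, QT = 20, by the inverse law of cosines:
  cos(∠QDT) = (DQ² + DT² - QT²) / (2·DQ·DT)
  ∠QDT = 21.92°

Step 9: From QD = 37.88, QT = 20, DT = 21, by the inverse law of cosines:
  cos(∠DQT) = (QD² + QT² - DT²) / (2·QD·QT)
  ∠DQT = 23.08°

Step 10: From CE = 3·√74, CY = 15, EY = 21, by the inverse law of cosines:
  cos(∠ECY) = (CE² + CY² - EY²) / (2·CE·CY)
  ∠ECY = 54.46°

Step 11: From VQ = 47.14, QZ = 3, and ∠VQZ = 45°, by the law of cosines:
  VZ² = VQ² + QZ² - 2·VQ·QZ·cos(45°) = 2222 + 9 - 200 = 2031
  VZ ≈ 45.06

Step 12: From QD = 37.88, QV = 47.14, DV = 12, by the inverse law of cosines:
  cos(∠DQV) = (QD² + QV² - DV²) / (2·QD·QV)
  ∠DQV = 10.37°

Step 13: From VD = 12, VQ = 47.14, DQ = 37.88, by the inverse law of cosines:
  cos(∠DVQ) = (VD² + VQ² - DQ²) / (2·VD·VQ)
  ∠DVQ = 34.63°

Step 14: From VQ = 47.14, VZ = 45.06, QZ = 3, by the inverse law of cosines:
  cos(∠QVZ) = (VQ² + VZ² - QZ²) / (2·VQ·VZ)
  ∠QVZ = 2.7°

Step 15: From ZQ = 3, ZV = 45.06, QV = 47.14, by the inverse law of cosines:
  cos(∠QZV) = (ZQ² + ZV² - QV²) / (2·ZQ·ZV)
  ∠QZV = 132.3°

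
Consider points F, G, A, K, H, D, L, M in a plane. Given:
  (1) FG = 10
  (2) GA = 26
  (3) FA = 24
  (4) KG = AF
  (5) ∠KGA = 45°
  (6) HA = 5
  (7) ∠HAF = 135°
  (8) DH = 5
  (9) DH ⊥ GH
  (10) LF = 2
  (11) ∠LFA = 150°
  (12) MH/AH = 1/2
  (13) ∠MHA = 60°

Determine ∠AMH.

From the given relations: MH = 1/2·AH = 1/2·5 ≈ 2.5.
Step 1: By the law of cosines on triangle MHA: MA² = 2.5² + 5² − 2·2.5·5·cos(60°) = 18.75, so MA = 5/2·√3.
Step 2: By the inverse law of cosines on triangle AMH: cos(∠AMH) = ((5/2·√3)² + 2.5² − 5²) / (2·5/2·√3·2.5) = 0/21.65 = 0, so ∠AMH = 90°.

Therefore, the measure of angle ∠AMH = 90°.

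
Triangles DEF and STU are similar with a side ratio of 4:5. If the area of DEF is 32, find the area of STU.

Area ratio = (4/5)^2 = 16/25. Area of STU = 32 * 25/16 = 50.

50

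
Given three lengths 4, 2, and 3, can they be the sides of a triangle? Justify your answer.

Sort the sides: 2, 3, 4.
It suffices to check that the sum of the two smallest exceeds the largest:
2 + 3 = 5 > 4. ✓
Yes, a valid triangle can be formed.

Yes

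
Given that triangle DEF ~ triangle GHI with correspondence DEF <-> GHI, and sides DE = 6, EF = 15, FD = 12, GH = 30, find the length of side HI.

Similar triangles have proportional sides. Setting up the proportion:
GH / DE = HI / EF
30 / 6 = HI / 15
HI = 15 * 30 / 6 = 75.

75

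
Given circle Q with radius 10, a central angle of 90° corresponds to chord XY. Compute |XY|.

Drop a perpendicular from the center to the chord, bisecting both the chord and the central angle.
Each half-chord = r sin(θ/2) = 10 sin(45°).
The full chord = 2 × 10 × sin(45°) = 10*sqrt(2).

10*sqrt(2)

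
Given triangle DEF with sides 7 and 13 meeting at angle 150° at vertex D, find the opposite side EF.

By the law of cosines: EF^2 = DE^2 + DF^2 - 2*DE*DF*cos(D)
EF^2 = 7^2 + 13^2 - 2*7*13*cos(150°)
EF^2 = 49 + 169 - 182*(-sqrt(3)/2)
EF^2 = 91*sqrt(3) + 218
EF = sqrt(91*sqrt(3) + 218)

sqrt(91*sqrt(3) + 218)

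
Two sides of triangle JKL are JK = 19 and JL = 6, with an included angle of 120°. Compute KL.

Law of cosines: KL^2 = 19^2 + 6^2 - 2(19)(6)cos(120°) = 511, so KL = sqrt(511).

sqrt(511)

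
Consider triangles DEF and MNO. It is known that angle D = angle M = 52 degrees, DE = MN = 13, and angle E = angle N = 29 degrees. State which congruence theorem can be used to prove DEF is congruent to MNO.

The given information matches ASA: Two pairs of corresponding angles and the included side are equal (Angle-Side-Angle).

ASA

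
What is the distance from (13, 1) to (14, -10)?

d = sqrt((1)^2 + (-11)^2) = sqrt(122)

sqrt(122)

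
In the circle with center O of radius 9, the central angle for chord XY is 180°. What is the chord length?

Chord length = 2r sin(θ/2)
= 2 × 9 × sin(180°/2)
= 2 × 9 × sin(90°)
= 18

18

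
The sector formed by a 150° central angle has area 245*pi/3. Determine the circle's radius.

Sector area A = πr² × θ/360, so r² = 360A / (πθ).
r² = 360 × 245*pi/3 / (π × 150)
r² = 196
r = 14

14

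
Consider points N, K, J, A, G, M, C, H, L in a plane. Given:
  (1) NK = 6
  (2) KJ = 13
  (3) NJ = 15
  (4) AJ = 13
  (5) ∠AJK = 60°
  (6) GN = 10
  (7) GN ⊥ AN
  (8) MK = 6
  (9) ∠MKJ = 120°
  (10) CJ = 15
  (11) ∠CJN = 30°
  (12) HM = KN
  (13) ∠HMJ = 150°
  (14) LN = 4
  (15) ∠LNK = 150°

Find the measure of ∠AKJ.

Step 1: By the law of cosines on triangle KJA: KA² = 13² + 13² − 2·13·13·cos(60°) = 169, so KA = 13.
Step 2: By the inverse law of cosines on triangle AKJ: cos(∠AKJ) = (13² + 13² − 13²) / (2·13·13) = 169/338 = 0.5, so ∠AKJ = 60°.

Therefore, the measure of angle ∠AKJ = 60°.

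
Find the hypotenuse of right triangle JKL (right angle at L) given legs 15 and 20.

In a right triangle, the square of the hypotenuse equals the sum of the squares of the two legs.
The legs are 15 and 20, so the hypotenuse = sqrt(225 + 400) = sqrt(625) = 25.

25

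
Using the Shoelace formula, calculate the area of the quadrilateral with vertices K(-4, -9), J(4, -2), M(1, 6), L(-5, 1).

The Shoelace formula works by pairing each vertex with the next (cycling back to the first).
For each pair, compute x_i*y_(i+1) - x_(i+1)*y_i:
  (-4*-2 - 4*-9) = 44
  (4*6 - 1*-2) = 26
  (1*1 - -5*6) = 31
  (-5*-9 - -4*1) = 49
Taking half the absolute value of the total: Area = (1/2)(150) = 75.

75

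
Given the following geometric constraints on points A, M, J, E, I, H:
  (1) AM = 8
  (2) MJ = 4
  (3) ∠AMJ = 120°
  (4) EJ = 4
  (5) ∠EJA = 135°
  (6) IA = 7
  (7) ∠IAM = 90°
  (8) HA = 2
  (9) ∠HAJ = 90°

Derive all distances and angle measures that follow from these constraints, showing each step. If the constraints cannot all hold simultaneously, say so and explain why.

The constraints are consistent.

Step 1: From AM = 8, MJ = 4, and ∠AMJ = 120°, by the law of cosines:
  AJ² = AM² + MJ² - 2·AM·MJ·cos(120°) = 64 + 16 + 32 = 112
  AJ = 4·√7

Step 2: From MA = 8, AI = 7, and ∠MAI = 90°, by the law of cosines:
  MI² = MA² + AI² - 2·MA·AI·cos(90°) = 64 + 49 - 0 = 113
  MI = √113

Step 3: From AJ = 4·√7, JE = 4, and ∠AJE = 135°, by the law of cosines:
  AE² = AJ² + JE² - 2·AJ·JE·cos(135°) = 112 + 16 + 59.87 = 187.9
  AE ≈ 13.71

Step 4: From JA = 4·√7, AH = 2, and ∠JAH = 90°, by the law of cosines:
  JH² = JA² + AH² - 2·JA·AH·cos(90°) = 112 + 4 - 0 = 116
  JH = 2·√29

Step 5: From AJ = 4·√7, AM = 8, JM = 4, by the inverse law of cosines:
  cos(∠JAM) = (AJ² + AM² - JM²) / (2·AJ·AM)
  ∠JAM = 19.11°

Step 6: From MA = 8, MI = √113, AI = 7, by the inverse law of cosines:
  cos(∠AMI) = (MA² + MI² - AI²) / (2·MA·MI)
  ∠AMI = 41.19°

Step 7: From JA = 4·√7, JM = 4, AM = 8, by the inverse law of cosines:
  cos(∠AJM) = (JA² + JM² - AM²) / (2·JA·JM)
  ∠AJM = 40.89°

Step 8: From IA = 7, IM = √113, AM = 8, by the inverse law of cosines:
  cos(∠AIM) = (IA² + IM² - AM²) / (2·IA·IM)
  ∠AIM = 48.81°

Step 9: From AE = 13.71, AJ = 4·√7, EJ = 4, by the inverse law of cosines:
  cos(∠EAJ) = (AE² + AJ² - EJ²) / (2·AE·AJ)
  ∠EAJ = 11.91°

Step 10: From JA = 4·√7, JH = 2·√29, AH = 2, by the inverse law of cosines:
  cos(∠AJH) = (JA² + JH² - AH²) / (2·JA·JH)
  ∠AJH = 10.7°

Step 11: From EA = 13.71, EJ = 4, AJ = 4·√7, by the inverse law of cosines:
  cos(∠AEJ) = (EA² + EJ² - AJ²) / (2·EA·EJ)
  ∠AEJ = 33.09°

Step 12: From HA = 2, HJ = 2·√29, AJ = 4·√7, by the inverse law of cosines:
  cos(∠AHJ) = (HA² + HJ² - AJ²) / (2·HA·HJ)
  ∠AHJ = 79.3°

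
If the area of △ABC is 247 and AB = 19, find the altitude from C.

height = 2 * 247 / 19 = 26

26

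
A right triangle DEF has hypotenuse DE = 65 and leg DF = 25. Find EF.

By the Pythagorean theorem: EF^2 = DE^2 - DF^2
EF^2 = 65^2 - 25^2 = 4225 - 625 = 3600
EF = sqrt(3600) = 60

60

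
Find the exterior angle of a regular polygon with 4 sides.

Each exterior angle of a regular n-gon is 360 / n.
For n = 4: 360 / 4 = 90 degrees.

90 degrees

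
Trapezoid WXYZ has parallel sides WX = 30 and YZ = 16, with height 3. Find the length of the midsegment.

midsegment = (30 + 16) / 2 = 46 / 2 = 23

23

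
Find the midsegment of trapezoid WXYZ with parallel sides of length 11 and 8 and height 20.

midsegment = (11 + 8) / 2 = 19 / 2 = 19/2

19/2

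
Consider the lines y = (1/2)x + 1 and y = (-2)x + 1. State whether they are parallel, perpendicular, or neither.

Slope of line 1: m1 = 1/2
Slope of line 2: m2 = -2
m1 * m2 = -1, so perpendicular.

Perpendicular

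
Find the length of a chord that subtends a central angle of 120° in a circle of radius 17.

Chord = 2(17) sin(60°) = 17*sqrt(3)

17*sqrt(3)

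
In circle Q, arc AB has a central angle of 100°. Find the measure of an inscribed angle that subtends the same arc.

By the inscribed angle theorem, the inscribed angle is half the central angle.
Inscribed angle = 100° / 2 = 50°

50°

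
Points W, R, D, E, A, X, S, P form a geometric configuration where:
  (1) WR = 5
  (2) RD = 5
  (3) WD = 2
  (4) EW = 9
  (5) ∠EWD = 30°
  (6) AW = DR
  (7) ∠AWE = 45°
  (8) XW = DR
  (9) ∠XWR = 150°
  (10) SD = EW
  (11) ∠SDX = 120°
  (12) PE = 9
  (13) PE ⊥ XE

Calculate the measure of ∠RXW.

From the given relations: XW = DR = 5.
Step 1: By the law of cosines on triangle XWR: XR² = 5² + 5² − 2·5·5·cos(150°) = 93.3, so XR ≈ 9.66.
Step 2: By the inverse law of cosines on triangle RXW: cos(∠RXW) = (9.66² + 5² − 5²) / (2·9.66·5) = 93.3/96.59 = 0.9659, so ∠RXW = 15°.

Therefore, the measure of angle ∠RXW = 15°.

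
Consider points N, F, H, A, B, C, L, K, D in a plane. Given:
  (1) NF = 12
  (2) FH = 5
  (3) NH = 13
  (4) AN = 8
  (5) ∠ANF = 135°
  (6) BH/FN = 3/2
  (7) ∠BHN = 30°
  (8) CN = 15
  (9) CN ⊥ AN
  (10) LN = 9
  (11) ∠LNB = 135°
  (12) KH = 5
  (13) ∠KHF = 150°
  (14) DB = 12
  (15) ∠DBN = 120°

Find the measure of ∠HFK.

Step 1: By the law of cosines on triangle FHK: FK² = 5² + 5² − 2·5·5·cos(150°) = 93.3, so FK ≈ 9.66.
Step 2: By the inverse law of cosines on triangle HFK: cos(∠HFK) = (5² + 9.66² − 5²) / (2·5·9.66) = 93.3/96.59 = 0.9659, so ∠HFK = 15°.

Therefore, the measure of angle ∠HFK = 15°.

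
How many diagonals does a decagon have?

Each of the 10 vertices connects to 7 non-adjacent vertices via diagonals.
Total connections = 10 × 7 = 70, but each diagonal is counted twice.
Number of diagonals = 70 / 2 = 35.

35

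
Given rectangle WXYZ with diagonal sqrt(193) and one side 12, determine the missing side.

Using the Pythagorean theorem: d^2 = a^2 + b^2
b^2 = d^2 - a^2
b^2 = 193 - 144
b^2 = 49
b = sqrt(49) = 7

7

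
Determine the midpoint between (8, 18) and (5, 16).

The midpoint is the point halfway along the segment.
Move half the horizontal distance: 8 + (5 - 8)/2 = 8 + -3/2 = 13/2
Move half the vertical distance: 18 + (16 - 18)/2 = 18 + -2/2 = 17
Midpoint = (13/2, 17)

(13/2, 17)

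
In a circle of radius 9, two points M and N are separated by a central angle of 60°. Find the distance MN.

Drop a perpendicular from the center to the chord, bisecting both the chord and the central angle.
Each half-chord = r sin(θ/2) = 9 sin(30°).
The full chord = 2 × 9 × sin(30°) = 9.

9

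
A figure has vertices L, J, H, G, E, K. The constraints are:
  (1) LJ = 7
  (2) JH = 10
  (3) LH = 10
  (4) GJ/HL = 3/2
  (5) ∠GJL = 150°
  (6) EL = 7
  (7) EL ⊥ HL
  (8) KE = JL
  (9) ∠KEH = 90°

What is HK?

From the given relations: KE = JL = 7.
Step 1: By the law of cosines on triangle ELH: EH² = 7² + 10² − 2·7·10·cos(90°) = 149, so EH = √149.
Step 2: By the law of cosines on triangle HEK: HK² = √149² + 7² − 2·√149·7·cos(90°) = 198, so HK = 3·√22.

Therefore, the length of HK = 3·√22.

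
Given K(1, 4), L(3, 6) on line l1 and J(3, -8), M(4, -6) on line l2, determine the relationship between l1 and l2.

Slope of line 1: m1 = (6 - 4)/(3 - 1) = 2/2 = 1
Slope of line 2: m2 = (-6 - -8)/(4 - 3) = 2/1 = 2
For parallel lines we need equal slopes: 1 != 2.
For perpendicular lines we need m1*m2 = -1: (1)(2) = 2 != -1.
Since neither condition holds, the lines are neither parallel nor perpendicular.

Neither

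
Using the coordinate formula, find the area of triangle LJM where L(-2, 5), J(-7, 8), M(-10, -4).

Using the Shoelace formula for a triangle:
Area = (1/2)|x0(y1 - y2) + x1(y2 - y0) + x2(y0 - y1)|
Area = (1/2)|-2(8 - -4) + -7(-4 - 5) + -10(5 - 8)|
Area = (1/2)|-24 + 63 + 30|
Area = (1/2)|69|
Area = (1/2)(69)
Area = 69/2

69/2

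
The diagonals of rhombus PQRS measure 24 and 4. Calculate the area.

The diagonals of a rhombus divide it into four right triangles.
Each triangle has legs 24/ 2 = 12 and 4/2 = 2, so each has area (1/2)*12*2 = 12.
Four such triangles give total area = (d1 * d2) / 2 = 48.

48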